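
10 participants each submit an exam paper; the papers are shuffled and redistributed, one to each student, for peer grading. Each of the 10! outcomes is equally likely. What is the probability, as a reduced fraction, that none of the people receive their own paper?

16481/44800

Favorable outcomes: !10 = 1334961.
Total outcomes: 10! = 3628800.
Probability = 1334961/3628800 = 16481/44800.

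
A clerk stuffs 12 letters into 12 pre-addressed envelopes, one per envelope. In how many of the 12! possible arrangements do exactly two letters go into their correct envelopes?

88107426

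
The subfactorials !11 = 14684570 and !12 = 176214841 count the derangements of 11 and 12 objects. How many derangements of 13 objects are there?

2290792932

!13 = (13-1)·(!12 + !11) = 12·(176214841 + 14684570) = 12·190899411 = 2290792932.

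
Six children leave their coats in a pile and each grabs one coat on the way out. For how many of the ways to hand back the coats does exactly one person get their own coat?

264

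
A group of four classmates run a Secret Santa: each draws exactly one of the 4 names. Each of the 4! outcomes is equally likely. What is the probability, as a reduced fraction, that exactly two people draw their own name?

Favorable outcomes: C(4,2)·!2 = 6·1 = 6.
Total outcomes: 4! = 24.
Probability = 6/24 = 1/4.

1/4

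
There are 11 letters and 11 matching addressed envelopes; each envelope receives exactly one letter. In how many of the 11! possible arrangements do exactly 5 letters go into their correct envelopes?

Choose which 5 of the 11 are fixed: C(11,5) = 462.
The remaining 6 must be deranged: !6 = 265.
Total: 462 × 265 = 122430.

122430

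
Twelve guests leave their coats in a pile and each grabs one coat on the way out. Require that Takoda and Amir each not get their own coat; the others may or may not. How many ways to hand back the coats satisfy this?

Let A_j be the event that the j-th constrained one is fixed. By inclusion-exclusion over the 2 events:
Σ_{j=0}^{2} (-1)^j C(2,j)(12-j)!
= C(2,0)·12! - C(2,1)·11! + C(2,2)·10!
= 479001600 - 79833600 + 3628800
= 402796800

402796800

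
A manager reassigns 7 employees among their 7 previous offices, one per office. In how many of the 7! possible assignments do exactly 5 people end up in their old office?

Pick the 5 fixed positions: C(7,5) = 21 ways.
The other 2 form a derangement: !2 = 1.
Total: 21 × 1 = 21.

21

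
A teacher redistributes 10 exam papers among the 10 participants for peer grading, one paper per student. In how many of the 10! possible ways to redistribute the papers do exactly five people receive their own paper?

Pick the 5 fixed positions: C(10,5) = 252 ways.
The remaining 5 must be deranged: !5 = 44.
Total: 252 × 44 = 11088.

11088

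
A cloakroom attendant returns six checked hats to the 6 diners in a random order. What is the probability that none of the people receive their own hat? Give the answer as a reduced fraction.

Favorable outcomes: !6 = 265.
Total outcomes: 6! = 720.
Probability = 265/720 = 53/144.

53/144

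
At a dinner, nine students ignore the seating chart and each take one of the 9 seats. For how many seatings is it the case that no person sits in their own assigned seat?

133496

Use !n = n·!(n-1) + (-1)^n.
!9 = 9·14833 - 1 = 133496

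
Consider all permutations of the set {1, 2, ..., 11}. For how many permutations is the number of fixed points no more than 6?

Sum C(11,i)·!(11-i) for i = 0..6:
  i=0: C(11,0)·!11 = 1·14684570 = 14684570
  i=1: C(11,1)·!10 = 11·1334961 = 14684571
  i=2: C(11,2)·!9 = 55·133496 = 7342280
  i=3: C(11,3)·!8 = 165·14833 = 2447445
  i=4: C(11,4)·!7 = 330·1854 = 611820
  i=5: C(11,5)·!6 = 462·265 = 122430
  i=6: C(11,6)·!5 = 462·44 = 20328
Total = 39913444.

39913444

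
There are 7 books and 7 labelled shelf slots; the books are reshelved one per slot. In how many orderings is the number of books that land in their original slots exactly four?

Choose which 4 of the 7 are fixed: C(7,4) = 35.
The remaining 3 must be deranged: !3 = 2.
Total: 35 × 2 = 70.

70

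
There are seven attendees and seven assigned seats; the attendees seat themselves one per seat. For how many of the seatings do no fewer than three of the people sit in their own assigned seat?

407

# with exactly i fixed is C(7,i)·!(7-i); sum over i=3..7:
  i=3: C(7,3)·!4 = 35·9 = 315
  i=4: C(7,4)·!3 = 35·2 = 70
  i=5: C(7,5)·!2 = 21·1 = 21
  i=6: C(7,6)·!1 = 7·0 = 0
  i=7: C(7,7)·!0 = 1·1 = 1
Total = 407.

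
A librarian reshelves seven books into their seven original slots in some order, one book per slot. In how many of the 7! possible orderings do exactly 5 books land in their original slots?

Pick the 5 fixed positions: C(7,5) = 21 ways.
The remaining 2 must be deranged: !2 = 1.
Total: 21 × 1 = 21.

21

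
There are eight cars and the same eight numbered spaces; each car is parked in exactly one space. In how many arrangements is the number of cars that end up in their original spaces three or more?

# with exactly i fixed is C(8,i)·!(8-i); sum over i=3..8:
  i=3: C(8,3)·!5 = 56·44 = 2464
  i=4: C(8,4)·!4 = 70·9 = 630
  i=5: C(8,5)·!3 = 56·2 = 112
  i=6: C(8,6)·!2 = 28·1 = 28
  i=7: C(8,7)·!1 = 8·0 = 0
  i=8: C(8,8)·!0 = 1·1 = 1
Total = 3235.

3235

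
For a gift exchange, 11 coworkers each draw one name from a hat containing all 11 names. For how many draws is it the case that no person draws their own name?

The number of derangements of 11 is !11 = Σ_{k=0}^{11} (-1)^k·11!/k!
= 11! - 11!/1! + 11!/2! - 11!/3! + 11!/4! - 11!/5! + 11!/6! - 11!/7! + 11!/8! - 11!/9! + 11!/10! - 11!/11!
= 39916800 - 39916800 + 19958400 - 6652800 + 1663200 - 332640 + 55440 - 7920 + 990 - 110 + 11 - 1
= 14684570

14684570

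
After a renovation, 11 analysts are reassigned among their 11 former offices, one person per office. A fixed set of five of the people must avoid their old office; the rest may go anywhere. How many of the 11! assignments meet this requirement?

Let A_j be the event that the j-th constrained one is fixed. By inclusion-exclusion over the 5 events:
Σ_{j=0}^{5} (-1)^j C(5,j)(11-j)!
= C(5,0)·11! - C(5,1)·10! + C(5,2)·9! - C(5,3)·8! + C(5,4)·7! - C(5,5)·6!
= 39916800 - 18144000 + 3628800 - 403200 + 25200 - 720
= 25022880

25022880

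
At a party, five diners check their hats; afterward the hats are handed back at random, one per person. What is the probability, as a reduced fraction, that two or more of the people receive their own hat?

31/120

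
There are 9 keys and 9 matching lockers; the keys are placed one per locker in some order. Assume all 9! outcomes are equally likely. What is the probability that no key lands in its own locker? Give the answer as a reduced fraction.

16687/45360

Favorable outcomes: !9 = 133496.
Total outcomes: 9! = 362880.
Probability = 133496/362880 = 16687/45360.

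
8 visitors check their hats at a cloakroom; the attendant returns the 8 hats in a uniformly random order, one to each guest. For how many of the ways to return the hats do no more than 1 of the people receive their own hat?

29665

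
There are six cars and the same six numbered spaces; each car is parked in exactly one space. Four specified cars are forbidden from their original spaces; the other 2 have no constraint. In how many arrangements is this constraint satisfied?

362

Let A_j be the event that the j-th constrained one is fixed. By inclusion-exclusion over the 4 events:
Σ_{j=0}^{4} (-1)^j C(4,j)(6-j)!
= C(4,0)·6! - C(4,1)·5! + C(4,2)·4! - C(4,3)·3! + C(4,4)·2!
= 720 - 480 + 144 - 24 + 2
= 362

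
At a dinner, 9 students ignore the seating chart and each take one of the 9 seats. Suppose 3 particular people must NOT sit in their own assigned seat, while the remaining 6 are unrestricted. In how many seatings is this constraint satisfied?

Inclusion-exclusion on the 3 forbidden self-matches:
Σ_{j=0}^{3} (-1)^j C(3,j)(9-j)!
= C(3,0)·9! - C(3,1)·8! + C(3,2)·7! - C(3,3)·6!
= 362880 - 120960 + 15120 - 720
= 256320

256320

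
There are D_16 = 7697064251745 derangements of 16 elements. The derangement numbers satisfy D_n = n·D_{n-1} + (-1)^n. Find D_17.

130850092279664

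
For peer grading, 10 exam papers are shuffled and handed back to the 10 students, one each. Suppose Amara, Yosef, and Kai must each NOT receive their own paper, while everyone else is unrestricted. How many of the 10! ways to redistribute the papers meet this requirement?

2656080

Inclusion-exclusion on the 3 forbidden self-matches:
Σ_{j=0}^{3} (-1)^j C(3,j)(10-j)!
= C(3,0)·10! - C(3,1)·9! + C(3,2)·8! - C(3,3)·7!
= 3628800 - 1088640 + 120960 - 5040
= 2656080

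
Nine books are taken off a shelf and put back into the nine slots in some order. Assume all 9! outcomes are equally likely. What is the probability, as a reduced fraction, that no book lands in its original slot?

16687/45360

Favorable outcomes: !9 = 133496.
Total outcomes: 9! = 362880.
Probability = 133496/362880 = 16687/45360.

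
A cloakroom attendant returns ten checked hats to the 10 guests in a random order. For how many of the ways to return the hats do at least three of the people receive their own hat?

# with exactly i fixed is C(10,i)·!(10-i); sum over i=3..10:
  i=3: C(10,3)·!7 = 120·1854 = 222480
  i=4: C(10,4)·!6 = 210·265 = 55650
  i=5: C(10,5)·!5 = 252·44 = 11088
  i=6: C(10,6)·!4 = 210·9 = 1890
  i=7: C(10,7)·!3 = 120·2 = 240
  i=8: C(10,8)·!2 = 45·1 = 45
  i=9: C(10,9)·!1 = 10·0 = 0
  i=10: C(10,10)·!0 = 1·1 = 1
Total = 291394.

291394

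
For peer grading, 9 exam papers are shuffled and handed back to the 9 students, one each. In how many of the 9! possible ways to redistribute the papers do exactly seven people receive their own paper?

36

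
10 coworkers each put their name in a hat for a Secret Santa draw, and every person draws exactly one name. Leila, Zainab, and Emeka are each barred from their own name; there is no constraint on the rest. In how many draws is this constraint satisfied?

Inclusion-exclusion on the 3 forbidden self-matches:
Σ_{j=0}^{3} (-1)^j C(3,j)(10-j)!
= C(3,0)·10! - C(3,1)·9! + C(3,2)·8! - C(3,3)·7!
= 3628800 - 1088640 + 120960 - 5040
= 2656080

2656080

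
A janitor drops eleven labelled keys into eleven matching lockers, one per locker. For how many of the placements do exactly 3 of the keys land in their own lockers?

Choose which 3 of the 11 are fixed: C(11,3) = 165.
The remaining 8 must be deranged: !8 = 14833.
Total: 165 × 14833 = 2447445.

2447445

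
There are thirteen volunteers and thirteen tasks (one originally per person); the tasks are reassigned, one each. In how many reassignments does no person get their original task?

2290792932

!13 is the nearest integer to 13!/e.
13! = 6227020800, and 6227020800/e ≈ 2290792932.07, so !13 = 2290792932.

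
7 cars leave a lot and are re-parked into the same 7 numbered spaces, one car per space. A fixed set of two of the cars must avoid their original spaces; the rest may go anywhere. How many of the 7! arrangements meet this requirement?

3720

Inclusion-exclusion on the 2 forbidden self-matches:
Σ_{j=0}^{2} (-1)^j C(2,j)(7-j)!
= C(2,0)·7! - C(2,1)·6! + C(2,2)·5!
= 5040 - 1440 + 120
= 3720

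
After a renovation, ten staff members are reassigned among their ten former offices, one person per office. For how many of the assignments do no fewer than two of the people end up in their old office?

# with exactly i fixed is C(10,i)·!(10-i); sum over i=2..10:
  i=2: C(10,2)·!8 = 45·14833 = 667485
  i=3: C(10,3)·!7 = 120·1854 = 222480
  i=4: C(10,4)·!6 = 210·265 = 55650
  i=5: C(10,5)·!5 = 252·44 = 11088
  i=6: C(10,6)·!4 = 210·9 = 1890
  i=7: C(10,7)·!3 = 120·2 = 240
  i=8: C(10,8)·!2 = 45·1 = 45
  i=9: C(10,9)·!1 = 10·0 = 0
  i=10: C(10,10)·!0 = 1·1 = 1
Total = 958879.

958879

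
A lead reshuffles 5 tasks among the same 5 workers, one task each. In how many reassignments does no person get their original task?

Use !n = (n-1)(!(n-1) + !(n-2)).
!5 = 4·(9 + 2) = 4·11 = 44

44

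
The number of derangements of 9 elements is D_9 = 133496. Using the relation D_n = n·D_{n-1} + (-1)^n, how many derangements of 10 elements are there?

D_10 = 10·133496 + 1 = 1334961.

1334961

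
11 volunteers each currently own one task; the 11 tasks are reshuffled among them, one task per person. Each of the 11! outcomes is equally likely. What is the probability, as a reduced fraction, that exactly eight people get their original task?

1/120960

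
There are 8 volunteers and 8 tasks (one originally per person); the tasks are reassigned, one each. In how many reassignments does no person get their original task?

!8 = 8! · Σ_{k=0}^{8} (-1)^k/k!
= 8! - 8!/1! + 8!/2! - 8!/3! + 8!/4! - 8!/5! + 8!/6! - 8!/7! + 8!/8!
= 40320 - 40320 + 20160 - 6720 + 1680 - 336 + 56 - 8 + 1
= 14833

14833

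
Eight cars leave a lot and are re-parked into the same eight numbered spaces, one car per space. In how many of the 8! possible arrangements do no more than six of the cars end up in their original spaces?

40319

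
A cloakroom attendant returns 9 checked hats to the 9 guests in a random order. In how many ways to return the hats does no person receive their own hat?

133496

!9 is the nearest integer to 9!/e.
9! = 362880, and 362880/e ≈ 133496.09, so !9 = 133496.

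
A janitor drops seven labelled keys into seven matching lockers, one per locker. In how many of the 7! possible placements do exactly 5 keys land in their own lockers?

21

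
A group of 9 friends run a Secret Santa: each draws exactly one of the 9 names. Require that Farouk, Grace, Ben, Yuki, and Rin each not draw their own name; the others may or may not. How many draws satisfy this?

Let A_j be the event that the j-th constrained one is fixed. By inclusion-exclusion over the 5 events:
Σ_{j=0}^{5} (-1)^j C(5,j)(9-j)!
= C(5,0)·9! - C(5,1)·8! + C(5,2)·7! - C(5,3)·6! + C(5,4)·5! - C(5,5)·4!
= 362880 - 201600 + 50400 - 7200 + 600 - 24
= 205056

205056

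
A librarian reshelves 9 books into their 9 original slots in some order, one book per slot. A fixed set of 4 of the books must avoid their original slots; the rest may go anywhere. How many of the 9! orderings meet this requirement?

Inclusion-exclusion on the 4 forbidden self-matches:
Σ_{j=0}^{4} (-1)^j C(4,j)(9-j)!
= C(4,0)·9! - C(4,1)·8! + C(4,2)·7! - C(4,3)·6! + C(4,4)·5!
= 362880 - 161280 + 30240 - 2880 + 120
= 229080

229080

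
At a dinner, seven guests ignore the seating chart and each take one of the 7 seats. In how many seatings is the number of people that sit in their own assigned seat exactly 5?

Pick the 5 fixed positions: C(7,5) = 21 ways.
The remaining 2 must be deranged: !2 = 1.
Total: 21 × 1 = 21.

21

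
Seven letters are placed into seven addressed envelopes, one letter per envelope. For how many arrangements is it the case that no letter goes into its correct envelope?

Recurrence: !7 = 6·(!6 + !5).
!7 = 6·(265 + 44) = 6·309 = 1854

1854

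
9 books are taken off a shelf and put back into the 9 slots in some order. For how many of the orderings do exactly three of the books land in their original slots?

Pick the 3 fixed positions: C(9,3) = 84 ways.
The other 6 form a derangement: !6 = 265.
Total: 84 × 265 = 22260.

22260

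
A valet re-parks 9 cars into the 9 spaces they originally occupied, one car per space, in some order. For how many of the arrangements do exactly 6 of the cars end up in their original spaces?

Pick the 6 fixed positions: C(9,6) = 84 ways.
The other 3 form a derangement: !3 = 2.
Total: 84 × 2 = 168.

168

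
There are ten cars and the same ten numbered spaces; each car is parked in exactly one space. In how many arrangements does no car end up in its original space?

1334961

Use !n = n·!(n-1) + (-1)^n.
!10 = 10·133496 + 1 = 1334961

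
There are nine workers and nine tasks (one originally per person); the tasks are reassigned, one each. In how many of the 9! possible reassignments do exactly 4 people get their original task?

Choose which 4 of the 9 are fixed: C(9,4) = 126.
The other 5 form a derangement: !5 = 44.
Total: 126 × 44 = 5544.

5544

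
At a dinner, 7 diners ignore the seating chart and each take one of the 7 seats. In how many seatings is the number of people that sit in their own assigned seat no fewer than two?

# with exactly i fixed is C(7,i)·!(7-i); sum over i=2..7:
  i=2: C(7,2)·!5 = 21·44 = 924
  i=3: C(7,3)·!4 = 35·9 = 315
  i=4: C(7,4)·!3 = 35·2 = 70
  i=5: C(7,5)·!2 = 21·1 = 21
  i=6: C(7,6)·!1 = 7·0 = 0
  i=7: C(7,7)·!0 = 1·1 = 1
Total = 1331.

1331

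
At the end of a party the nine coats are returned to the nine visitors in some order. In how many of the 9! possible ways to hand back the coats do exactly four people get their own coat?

5544

Choose which 4 of the 9 are fixed: C(9,4) = 126.
The remaining 5 must be deranged: !5 = 44.
Total: 126 × 44 = 5544.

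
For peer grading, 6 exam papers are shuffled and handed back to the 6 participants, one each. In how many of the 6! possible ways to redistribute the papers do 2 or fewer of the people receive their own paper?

664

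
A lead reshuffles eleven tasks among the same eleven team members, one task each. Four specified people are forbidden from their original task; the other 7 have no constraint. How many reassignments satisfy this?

27422640

Inclusion-exclusion on the 4 forbidden self-matches:
Σ_{j=0}^{4} (-1)^j C(4,j)(11-j)!
= C(4,0)·11! - C(4,1)·10! + C(4,2)·9! - C(4,3)·8! + C(4,4)·7!
= 39916800 - 14515200 + 2177280 - 161280 + 5040
= 27422640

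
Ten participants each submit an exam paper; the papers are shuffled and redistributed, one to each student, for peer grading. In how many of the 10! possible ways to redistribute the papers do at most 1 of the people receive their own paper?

2669921

# with exactly i fixed is C(10,i)·!(10-i); sum over i=0..1:
  i=0: C(10,0)·!10 = 1·1334961 = 1334961
  i=1: C(10,1)·!9 = 10·133496 = 1334960
Total = 2669921.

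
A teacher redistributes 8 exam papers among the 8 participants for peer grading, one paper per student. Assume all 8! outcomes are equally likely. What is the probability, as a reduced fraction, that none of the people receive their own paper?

2119/5760

Favorable outcomes: !8 = 14833.
Total outcomes: 8! = 40320.
Probability = 14833/40320 = 2119/5760.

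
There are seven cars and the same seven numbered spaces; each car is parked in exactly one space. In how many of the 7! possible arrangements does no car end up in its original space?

1854

The number of derangements of 7 is !7 = Σ_{k=0}^{7} (-1)^k·7!/k!
= 7! - 7!/1! + 7!/2! - 7!/3! + 7!/4! - 7!/5! + 7!/6! - 7!/7!
= 5040 - 5040 + 2520 - 840 + 210 - 42 + 7 - 1
= 1854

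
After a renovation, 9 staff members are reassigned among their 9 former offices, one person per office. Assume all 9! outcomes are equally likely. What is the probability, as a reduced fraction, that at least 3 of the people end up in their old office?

Favorable outcomes: Σ_{i≥3} C(9,i)·!(9-i) = 84·265 + 126·44 + 126·9 + 84·2 + 36·1 + 9·0 + 1·1 = 29143.
Total outcomes: 9! = 362880.
Probability = 29143/362880 = 29143/362880.

29143/362880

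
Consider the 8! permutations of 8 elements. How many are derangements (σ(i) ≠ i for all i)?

14833

The subfactorial !8 = [8!/e] (nearest integer).
8! = 40320, and 40320/e ≈ 14832.90, so !8 = 14833.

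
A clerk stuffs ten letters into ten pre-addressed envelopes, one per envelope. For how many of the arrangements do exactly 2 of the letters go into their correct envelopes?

667485

Choose which 2 of the 10 are fixed: C(10,2) = 45.
The remaining 8 must be deranged: !8 = 14833.
Total: 45 × 14833 = 667485.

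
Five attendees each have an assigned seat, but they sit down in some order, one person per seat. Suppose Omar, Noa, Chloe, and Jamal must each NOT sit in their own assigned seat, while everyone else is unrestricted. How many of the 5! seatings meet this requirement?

Let A_j be the event that the j-th constrained one is fixed. By inclusion-exclusion over the 4 events:
Σ_{j=0}^{4} (-1)^j C(4,j)(5-j)!
= C(4,0)·5! - C(4,1)·4! + C(4,2)·3! - C(4,3)·2! + C(4,4)·1!
= 120 - 96 + 36 - 8 + 1
= 53

53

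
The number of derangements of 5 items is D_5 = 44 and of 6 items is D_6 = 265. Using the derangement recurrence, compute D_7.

1854

D_7 = (7-1)·(D_6 + D_5) = 6·(265 + 44) = 6·309 = 1854.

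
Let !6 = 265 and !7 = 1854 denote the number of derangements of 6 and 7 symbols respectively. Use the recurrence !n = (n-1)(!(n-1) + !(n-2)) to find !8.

!8 = (8-1)·(!7 + !6) = 7·(1854 + 265) = 7·2119 = 14833.

14833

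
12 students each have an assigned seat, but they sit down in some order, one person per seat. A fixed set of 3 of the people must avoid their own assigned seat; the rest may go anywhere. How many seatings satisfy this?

369774720

Let A_j be the event that the j-th constrained one is fixed. By inclusion-exclusion over the 3 events:
Σ_{j=0}^{3} (-1)^j C(3,j)(12-j)!
= C(3,0)·12! - C(3,1)·11! + C(3,2)·10! - C(3,3)·9!
= 479001600 - 119750400 + 10886400 - 362880
= 369774720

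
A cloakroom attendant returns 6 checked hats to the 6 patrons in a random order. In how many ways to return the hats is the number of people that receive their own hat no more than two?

664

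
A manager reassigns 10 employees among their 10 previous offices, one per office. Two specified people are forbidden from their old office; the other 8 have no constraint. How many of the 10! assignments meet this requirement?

2943360

Let A_j be the event that the j-th constrained one is fixed. By inclusion-exclusion over the 2 events:
Σ_{j=0}^{2} (-1)^j C(2,j)(10-j)!
= C(2,0)·10! - C(2,1)·9! + C(2,2)·8!
= 3628800 - 725760 + 40320
= 2943360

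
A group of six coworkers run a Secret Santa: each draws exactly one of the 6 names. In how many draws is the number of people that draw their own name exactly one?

264

Choose which one of the 6 is fixed: C(6,1) = 6.
The remaining 5 must be deranged: !5 = 44.
Total: 6 × 44 = 264.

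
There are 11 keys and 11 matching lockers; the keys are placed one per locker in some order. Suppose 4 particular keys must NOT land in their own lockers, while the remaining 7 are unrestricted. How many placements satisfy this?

27422640

Let A_j be the event that the j-th constrained one is fixed. By inclusion-exclusion over the 4 events:
Σ_{j=0}^{4} (-1)^j C(4,j)(11-j)!
= C(4,0)·11! - C(4,1)·10! + C(4,2)·9! - C(4,3)·8! + C(4,4)·7!
= 39916800 - 14515200 + 2177280 - 161280 + 5040
= 27422640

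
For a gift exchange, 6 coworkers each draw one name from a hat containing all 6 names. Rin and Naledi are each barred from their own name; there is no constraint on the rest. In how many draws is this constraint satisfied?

504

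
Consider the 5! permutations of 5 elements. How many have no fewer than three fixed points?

11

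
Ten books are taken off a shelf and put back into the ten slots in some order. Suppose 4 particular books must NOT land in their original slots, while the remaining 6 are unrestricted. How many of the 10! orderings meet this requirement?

Let A_j be the event that the j-th constrained one is fixed. By inclusion-exclusion over the 4 events:
Σ_{j=0}^{4} (-1)^j C(4,j)(10-j)!
= C(4,0)·10! - C(4,1)·9! + C(4,2)·8! - C(4,3)·7! + C(4,4)·6!
= 3628800 - 1451520 + 241920 - 20160 + 720
= 2399760

2399760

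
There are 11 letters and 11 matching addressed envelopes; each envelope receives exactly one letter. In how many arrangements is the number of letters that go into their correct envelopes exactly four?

Pick the 4 fixed positions: C(11,4) = 330 ways.
The remaining 7 must be deranged: !7 = 1854.
Total: 330 × 1854 = 611820.

611820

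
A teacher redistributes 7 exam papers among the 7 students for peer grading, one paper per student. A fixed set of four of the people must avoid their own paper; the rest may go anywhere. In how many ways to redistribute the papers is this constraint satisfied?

Let A_j be the event that the j-th constrained one is fixed. By inclusion-exclusion over the 4 events:
Σ_{j=0}^{4} (-1)^j C(4,j)(7-j)!
= C(4,0)·7! - C(4,1)·6! + C(4,2)·5! - C(4,3)·4! + C(4,4)·3!
= 5040 - 2880 + 720 - 96 + 6
= 2790

2790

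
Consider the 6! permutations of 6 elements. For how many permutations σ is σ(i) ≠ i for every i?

265

The number of derangements of 6 is !6 = Σ_{k=0}^{6} (-1)^k·6!/k!
= 6! - 6!/1! + 6!/2! - 6!/3! + 6!/4! - 6!/5! + 6!/6!
= 720 - 720 + 360 - 120 + 30 - 6 + 1
= 265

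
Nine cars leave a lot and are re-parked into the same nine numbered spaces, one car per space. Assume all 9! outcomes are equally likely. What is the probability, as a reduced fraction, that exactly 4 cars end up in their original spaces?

Favorable outcomes: C(9,4)·!5 = 126·44 = 5544.
Total outcomes: 9! = 362880.
Probability = 5544/362880 = 11/720.

11/720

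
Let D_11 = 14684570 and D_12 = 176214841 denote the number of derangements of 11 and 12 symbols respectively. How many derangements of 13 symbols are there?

2290792932

D_13 = (13-1)·(D_12 + D_11) = 12·(176214841 + 14684570) = 12·190899411 = 2290792932.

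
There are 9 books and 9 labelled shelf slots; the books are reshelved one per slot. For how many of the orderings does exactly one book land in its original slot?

133497

Pick the single fixed position: C(9,1) = 9 ways.
The remaining 8 must be deranged: !8 = 14833.
Total: 9 × 14833 = 133497.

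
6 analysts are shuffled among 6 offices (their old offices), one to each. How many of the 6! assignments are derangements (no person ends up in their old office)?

265

The number of derangements of 6 is !6 = Σ_{k=0}^{6} (-1)^k·6!/k!
= 6! - 6!/1! + 6!/2! - 6!/3! + 6!/4! - 6!/5! + 6!/6!
= 720 - 720 + 360 - 120 + 30 - 6 + 1
= 265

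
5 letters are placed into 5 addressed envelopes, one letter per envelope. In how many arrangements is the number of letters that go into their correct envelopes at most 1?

89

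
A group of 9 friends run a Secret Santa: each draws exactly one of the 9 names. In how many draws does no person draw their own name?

The number of derangements of 9 is !9 = Σ_{k=0}^{9} (-1)^k·9!/k!
= 9! - 9!/1! + 9!/2! - 9!/3! + 9!/4! - 9!/5! + 9!/6! - 9!/7! + 9!/8! - 9!/9!
= 362880 - 362880 + 181440 - 60480 + 15120 - 3024 + 504 - 72 + 9 - 1
= 133496

133496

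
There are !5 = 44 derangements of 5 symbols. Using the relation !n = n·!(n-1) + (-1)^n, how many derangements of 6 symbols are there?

265

!6 = 6·44 + 1 = 265.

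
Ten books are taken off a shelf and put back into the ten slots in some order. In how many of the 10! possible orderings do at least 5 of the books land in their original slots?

13264

Sum C(10,i)·!(10-i) for i = 5..10:
  i=5: C(10,5)·!5 = 252·44 = 11088
  i=6: C(10,6)·!4 = 210·9 = 1890
  i=7: C(10,7)·!3 = 120·2 = 240
  i=8: C(10,8)·!2 = 45·1 = 45
  i=9: C(10,9)·!1 = 10·0 = 0
  i=10: C(10,10)·!0 = 1·1 = 1
Total = 13264.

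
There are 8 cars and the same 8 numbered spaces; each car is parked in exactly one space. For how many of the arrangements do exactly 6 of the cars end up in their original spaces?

28

Pick the 6 fixed positions: C(8,6) = 28 ways.
The other 2 form a derangement: !2 = 1.
Total: 28 × 1 = 28.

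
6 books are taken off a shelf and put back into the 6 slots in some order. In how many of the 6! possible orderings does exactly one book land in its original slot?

264

Pick the single fixed position: C(6,1) = 6 ways.
The other 5 form a derangement: !5 = 44.
Total: 6 × 44 = 264.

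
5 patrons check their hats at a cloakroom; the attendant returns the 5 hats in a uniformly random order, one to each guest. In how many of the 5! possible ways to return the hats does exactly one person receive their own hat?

45

Choose which one of the 5 is fixed: C(5,1) = 5.
The remaining 4 must be deranged: !4 = 9.
Total: 5 × 9 = 45.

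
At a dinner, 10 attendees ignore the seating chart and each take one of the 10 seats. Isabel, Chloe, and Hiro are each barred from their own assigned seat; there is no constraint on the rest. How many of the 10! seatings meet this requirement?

Inclusion-exclusion on the 3 forbidden self-matches:
Σ_{j=0}^{3} (-1)^j C(3,j)(10-j)!
= C(3,0)·10! - C(3,1)·9! + C(3,2)·8! - C(3,3)·7!
= 3628800 - 1088640 + 120960 - 5040
= 2656080

2656080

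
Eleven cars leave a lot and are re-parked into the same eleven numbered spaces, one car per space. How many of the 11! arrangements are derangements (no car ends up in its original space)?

14684570

!11 = 11! · Σ_{k=0}^{11} (-1)^k/k!
= 11! - 11!/1! + 11!/2! - 11!/3! + 11!/4! - 11!/5! + 11!/6! - 11!/7! + 11!/8! - 11!/9! + 11!/10! - 11!/11!
= 39916800 - 39916800 + 19958400 - 6652800 + 1663200 - 332640 + 55440 - 7920 + 990 - 110 + 11 - 1
= 14684570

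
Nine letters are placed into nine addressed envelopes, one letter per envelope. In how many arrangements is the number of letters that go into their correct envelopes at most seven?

Sum C(9,i)·!(9-i) for i = 0..7:
  i=0: C(9,0)·!9 = 1·133496 = 133496
  i=1: C(9,1)·!8 = 9·14833 = 133497
  i=2: C(9,2)·!7 = 36·1854 = 66744
  i=3: C(9,3)·!6 = 84·265 = 22260
  i=4: C(9,4)·!5 = 126·44 = 5544
  i=5: C(9,5)·!4 = 126·9 = 1134
  i=6: C(9,6)·!3 = 84·2 = 168
  i=7: C(9,7)·!2 = 36·1 = 36
Total = 362879.

362879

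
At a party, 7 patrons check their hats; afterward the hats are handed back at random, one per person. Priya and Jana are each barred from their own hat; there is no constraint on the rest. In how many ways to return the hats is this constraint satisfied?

3720

Inclusion-exclusion on the 2 forbidden self-matches:
Σ_{j=0}^{2} (-1)^j C(2,j)(7-j)!
= C(2,0)·7! - C(2,1)·6! + C(2,2)·5!
= 5040 - 1440 + 120
= 3720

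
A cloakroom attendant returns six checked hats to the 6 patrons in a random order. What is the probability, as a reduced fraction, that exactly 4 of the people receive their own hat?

Favorable outcomes: C(6,4)·!2 = 15·1 = 15.
Total outcomes: 6! = 720.
Probability = 15/720 = 1/48.

1/48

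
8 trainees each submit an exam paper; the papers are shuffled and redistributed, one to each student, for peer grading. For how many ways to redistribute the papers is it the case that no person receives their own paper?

Recurrence: !8 = 7·(!7 + !6).
!8 = 7·(1854 + 265) = 7·2119 = 14833

14833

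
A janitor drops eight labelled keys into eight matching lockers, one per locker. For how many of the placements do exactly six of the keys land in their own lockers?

28

Choose which 6 of the 8 are fixed: C(8,6) = 28.
The other 2 form a derangement: !2 = 1.
Total: 28 × 1 = 28.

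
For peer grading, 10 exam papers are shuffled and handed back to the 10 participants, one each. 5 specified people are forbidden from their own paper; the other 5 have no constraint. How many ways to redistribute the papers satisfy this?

2170680

Let A_j be the event that the j-th constrained one is fixed. By inclusion-exclusion over the 5 events:
Σ_{j=0}^{5} (-1)^j C(5,j)(10-j)!
= C(5,0)·10! - C(5,1)·9! + C(5,2)·8! - C(5,3)·7! + C(5,4)·6! - C(5,5)·5!
= 3628800 - 1814400 + 403200 - 50400 + 3600 - 120
= 2170680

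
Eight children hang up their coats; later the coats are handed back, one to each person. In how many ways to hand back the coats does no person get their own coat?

The subfactorial !8 = [8!/e] (nearest integer).
8! = 40320, and 40320/e ≈ 14832.90, so !8 = 14833.

14833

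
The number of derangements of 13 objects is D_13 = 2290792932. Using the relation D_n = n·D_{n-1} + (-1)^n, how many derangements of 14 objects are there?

D_14 = 14·2290792932 + 1 = 32071101049.

32071101049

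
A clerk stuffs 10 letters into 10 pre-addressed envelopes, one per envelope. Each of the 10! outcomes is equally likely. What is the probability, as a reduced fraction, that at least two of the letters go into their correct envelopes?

Favorable outcomes: Σ_{i≥2} C(10,i)·!(10-i) = 45·14833 + 120·1854 + 210·265 + 252·44 + 210·9 + 120·2 + 45·1 + 10·0 + 1·1 = 958879.
Total outcomes: 10! = 3628800.
Probability = 958879/3628800 = 958879/3628800.

958879/3628800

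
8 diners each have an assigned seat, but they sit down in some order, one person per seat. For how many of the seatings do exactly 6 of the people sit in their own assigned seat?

Choose which 6 of the 8 are fixed: C(8,6) = 28.
The remaining 2 must be deranged: !2 = 1.
Total: 28 × 1 = 28.

28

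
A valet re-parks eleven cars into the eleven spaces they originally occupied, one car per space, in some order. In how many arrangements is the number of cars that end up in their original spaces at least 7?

3356

# with exactly i fixed is C(11,i)·!(11-i); sum over i=7..11:
  i=7: C(11,7)·!4 = 330·9 = 2970
  i=8: C(11,8)·!3 = 165·2 = 330
  i=9: C(11,9)·!2 = 55·1 = 55
  i=10: C(11,10)·!1 = 11·0 = 0
  i=11: C(11,11)·!0 = 1·1 = 1
Total = 3356.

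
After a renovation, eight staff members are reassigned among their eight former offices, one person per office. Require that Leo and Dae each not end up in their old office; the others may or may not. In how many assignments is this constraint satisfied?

Inclusion-exclusion on the 2 forbidden self-matches:
Σ_{j=0}^{2} (-1)^j C(2,j)(8-j)!
= C(2,0)·8! - C(2,1)·7! + C(2,2)·6!
= 40320 - 10080 + 720
= 30960

30960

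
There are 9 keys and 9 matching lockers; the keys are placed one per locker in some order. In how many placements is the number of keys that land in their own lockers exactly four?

5544

Pick the 4 fixed positions: C(9,4) = 126 ways.
The other 5 form a derangement: !5 = 44.
Total: 126 × 44 = 5544.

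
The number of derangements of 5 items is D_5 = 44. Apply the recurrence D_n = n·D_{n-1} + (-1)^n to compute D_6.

265

D_6 = 6·44 + 1 = 265.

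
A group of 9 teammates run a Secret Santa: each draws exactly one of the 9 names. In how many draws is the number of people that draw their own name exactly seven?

Choose which 7 of the 9 are fixed: C(9,7) = 36.
The remaining 2 must be deranged: !2 = 1.
Total: 36 × 1 = 36.

36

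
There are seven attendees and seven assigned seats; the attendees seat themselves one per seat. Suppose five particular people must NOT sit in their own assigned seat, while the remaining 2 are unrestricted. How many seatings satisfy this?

2428

Let A_j be the event that the j-th constrained one is fixed. By inclusion-exclusion over the 5 events:
Σ_{j=0}^{5} (-1)^j C(5,j)(7-j)!
= C(5,0)·7! - C(5,1)·6! + C(5,2)·5! - C(5,3)·4! + C(5,4)·3! - C(5,5)·2!
= 5040 - 3600 + 1200 - 240 + 30 - 2
= 2428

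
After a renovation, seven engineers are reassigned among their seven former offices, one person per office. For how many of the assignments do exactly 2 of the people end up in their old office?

924

Choose which 2 of the 7 are fixed: C(7,2) = 21.
The remaining 5 must be deranged: !5 = 44.
Total: 21 × 44 = 924.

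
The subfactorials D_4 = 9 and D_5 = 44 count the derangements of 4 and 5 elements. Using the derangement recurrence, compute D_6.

265

D_6 = (6-1)·(D_5 + D_4) = 5·(44 + 9) = 5·53 = 265.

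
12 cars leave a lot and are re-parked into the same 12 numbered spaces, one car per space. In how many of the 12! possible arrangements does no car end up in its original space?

176214841

Recurrence: !12 = 12·!11 + (-1)^12.
!12 = 12·14684570 + 1 = 176214841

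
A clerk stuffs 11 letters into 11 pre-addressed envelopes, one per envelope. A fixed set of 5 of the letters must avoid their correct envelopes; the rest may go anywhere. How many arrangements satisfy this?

Let A_j be the event that the j-th constrained one is fixed. By inclusion-exclusion over the 5 events:
Σ_{j=0}^{5} (-1)^j C(5,j)(11-j)!
= C(5,0)·11! - C(5,1)·10! + C(5,2)·9! - C(5,3)·8! + C(5,4)·7! - C(5,5)·6!
= 39916800 - 18144000 + 3628800 - 403200 + 25200 - 720
= 25022880

25022880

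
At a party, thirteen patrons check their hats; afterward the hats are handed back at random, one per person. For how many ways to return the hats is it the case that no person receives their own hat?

2290792932

!13 = 13! · Σ_{k=0}^{13} (-1)^k/k!
= 13! - 13!/1! + 13!/2! - 13!/3! + 13!/4! - 13!/5! + 13!/6! - 13!/7! + 13!/8! - 13!/9! + 13!/10! - 13!/11! + 13!/12! - 13!/13!
= 6227020800 - 6227020800 + 3113510400 - 1037836800 + 259459200 - 51891840 + 8648640 - 1235520 + 154440 - 17160 + 1716 - 156 + 13 - 1
= 2290792932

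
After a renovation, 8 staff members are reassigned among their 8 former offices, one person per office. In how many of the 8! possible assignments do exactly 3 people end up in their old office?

2464

Choose which 3 of the 8 are fixed: C(8,3) = 56.
The remaining 5 must be deranged: !5 = 44.
Total: 56 × 44 = 2464.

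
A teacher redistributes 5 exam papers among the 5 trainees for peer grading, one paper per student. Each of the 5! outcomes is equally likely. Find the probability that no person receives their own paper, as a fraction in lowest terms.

Favorable outcomes: !5 = 44.
Total outcomes: 5! = 120.
Probability = 44/120 = 11/30.

11/30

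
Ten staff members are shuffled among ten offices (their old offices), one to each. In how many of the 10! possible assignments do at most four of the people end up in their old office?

Sum C(10,i)·!(10-i) for i = 0..4:
  i=0: C(10,0)·!10 = 1·1334961 = 1334961
  i=1: C(10,1)·!9 = 10·133496 = 1334960
  i=2: C(10,2)·!8 = 45·14833 = 667485
  i=3: C(10,3)·!7 = 120·1854 = 222480
  i=4: C(10,4)·!6 = 210·265 = 55650
Total = 3615536.

3615536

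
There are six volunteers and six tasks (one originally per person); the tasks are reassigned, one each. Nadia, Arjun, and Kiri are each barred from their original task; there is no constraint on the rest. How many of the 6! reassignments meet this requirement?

426

Let A_j be the event that the j-th constrained one is fixed. By inclusion-exclusion over the 3 events:
Σ_{j=0}^{3} (-1)^j C(3,j)(6-j)!
= C(3,0)·6! - C(3,1)·5! + C(3,2)·4! - C(3,3)·3!
= 720 - 360 + 72 - 6
= 426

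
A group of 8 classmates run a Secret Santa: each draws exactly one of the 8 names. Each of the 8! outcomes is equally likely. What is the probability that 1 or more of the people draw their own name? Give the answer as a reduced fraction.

3641/5760

Favorable outcomes: Σ_{i≥1} C(8,i)·!(8-i) = 8·1854 + 28·265 + 56·44 + 70·9 + 56·2 + 28·1 + 8·0 + 1·1 = 25487.
Total outcomes: 8! = 40320.
Probability = 25487/40320 = 3641/5760.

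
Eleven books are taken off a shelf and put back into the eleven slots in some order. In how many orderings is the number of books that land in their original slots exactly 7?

Choose which 7 of the 11 are fixed: C(11,7) = 330.
The remaining 4 must be deranged: !4 = 9.
Total: 330 × 9 = 2970.

2970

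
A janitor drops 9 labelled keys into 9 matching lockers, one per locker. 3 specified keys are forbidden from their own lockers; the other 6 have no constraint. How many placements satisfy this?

256320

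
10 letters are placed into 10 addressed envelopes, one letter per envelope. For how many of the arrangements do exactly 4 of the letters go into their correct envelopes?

55650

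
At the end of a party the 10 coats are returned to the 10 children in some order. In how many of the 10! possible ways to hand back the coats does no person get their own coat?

By inclusion-exclusion, !10 = Σ (-1)^k · 10!/k! for k=0..10
= 10! - 10!/1! + 10!/2! - 10!/3! + 10!/4! - 10!/5! + 10!/6! - 10!/7! + 10!/8! - 10!/9! + 10!/10!
= 3628800 - 3628800 + 1814400 - 604800 + 151200 - 30240 + 5040 - 720 + 90 - 10 + 1
= 1334961

1334961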